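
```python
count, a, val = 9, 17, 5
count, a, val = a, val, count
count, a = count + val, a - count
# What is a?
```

Trace:
`count, a, val = 9, 17, 5` → count = 9; a = 17; val = 5
`count, a, val = a, val, count` → count = 17; a = 5; val = 9
`count, a = count + val, a - count` → count = 26; a = -12
So a = -12

Answer: -12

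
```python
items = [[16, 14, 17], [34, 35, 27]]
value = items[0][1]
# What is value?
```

Trace:
`items = [[16, 14, 17], [34, 35, 27]]` → items = [[16, 14, 17], [34, 35, 27]]
`value = items[0][1]` → value = 14
So value = 14

Answer: 14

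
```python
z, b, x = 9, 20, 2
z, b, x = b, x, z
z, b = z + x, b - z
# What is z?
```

Trace:
`z, b, x = 9, 20, 2` → z = 9; b = 20; x = 2
`z, b, x = b, x, z` → z = 20; b = 2; x = 9
`z, b = z + x, b - z` → z = 29; b = -18
So z = 29

Answer: 29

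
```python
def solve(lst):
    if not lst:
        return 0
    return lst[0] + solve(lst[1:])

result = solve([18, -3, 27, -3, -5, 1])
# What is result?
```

18 + (-3) + 27 + (-3) + (-5) + 1 + 0 = 35

Answer: 35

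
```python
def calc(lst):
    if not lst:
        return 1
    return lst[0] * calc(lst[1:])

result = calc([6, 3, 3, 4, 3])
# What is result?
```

Product over [6, 3, 3, 4, 3] = 6 * 3 * 3 * 4 * 3 = 648

Answer: 648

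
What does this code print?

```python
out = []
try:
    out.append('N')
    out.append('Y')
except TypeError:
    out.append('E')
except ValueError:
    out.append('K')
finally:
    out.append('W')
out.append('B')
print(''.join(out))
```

Execution trace: 'N' (try body) → 'Y' (try body, no exception) → 'W' (finally) → 'B' (after the try/except). Output: NYWB

Answer: NYWB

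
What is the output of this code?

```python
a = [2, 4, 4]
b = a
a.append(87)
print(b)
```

Key concept: basic list aliasing.
Step by step:
`a = [2, 4, 4]` → a = [2, 4, 4]
`b = a` → b = [2, 4, 4] (same object as a)
`a.append(87)` → a = [2, 4, 4, 87] (same object as b); b = [2, 4, 4, 87] (same object as a)
`print(b)` → prints [2, 4, 4, 87]

Answer: [2, 4, 4, 87]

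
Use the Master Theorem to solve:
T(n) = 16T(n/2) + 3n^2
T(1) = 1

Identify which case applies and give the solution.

a=16, b=2, f(n)=3n^2. log_2(16) = 4. Since c=2 < 4, Case 1 applies: T(n) = Θ(n^log_b(a)) = O(n^4).

Answer: O(n^4) - Case 1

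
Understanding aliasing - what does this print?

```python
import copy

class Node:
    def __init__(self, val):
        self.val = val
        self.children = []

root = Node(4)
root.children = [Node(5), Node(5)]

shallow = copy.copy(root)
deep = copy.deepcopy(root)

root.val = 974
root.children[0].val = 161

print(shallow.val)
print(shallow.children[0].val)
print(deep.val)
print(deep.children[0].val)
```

Key concept: deep copy with custom objects.
Step by step:
`root = Node(4)` → root = Node(val=4, children=[])
`root.children = [Node(5), Node(5)]` → root = Node(val=4, children=[Node(val=5, children=[]), Node(val=5, children=[])])
`shallow = copy.copy(root)` → shallow = Node(val=4, children=[Node(val=5, children=[]), Node(val=5, children=[])])
`deep = copy.deepcopy(root)` → deep = Node(val=4, children=[Node(val=5, children=[]), Node(val=5, children=[])])
`root.val = 974` → root = Node(val=974, children=[Node(val=5, children=[]), Node(val=5, children=[])])
`root.children[0].val = 161` → root = Node(val=974, children=[Node(val=161, children=[]), Node(val=5, children=[])]); shallow = Node(val=4, children=[Node(val=161, children=[]), Node(val=5, children=[])])
`print(shallow.val)` → prints 4
`print(shallow.children[0].val)` → prints 161
`print(deep.val)` → prints 4
`print(deep.children[0].val)` → prints 5

Answer:
4
161
4
5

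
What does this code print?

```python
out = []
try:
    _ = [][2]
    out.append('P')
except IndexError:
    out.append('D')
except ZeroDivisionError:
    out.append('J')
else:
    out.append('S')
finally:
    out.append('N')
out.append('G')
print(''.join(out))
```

Execution trace: 'D' (except IndexError) → 'N' (finally) → 'G' (after the try/except). Output: DNG

Answer: DNG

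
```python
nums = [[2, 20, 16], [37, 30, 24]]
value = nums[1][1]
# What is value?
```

Trace:
`nums = [[2, 20, 16], [37, 30, 24]]` → nums = [[2, 20, 16], [37, 30, 24]]
`value = nums[1][1]` → value = 30
So value = 30

Answer: 30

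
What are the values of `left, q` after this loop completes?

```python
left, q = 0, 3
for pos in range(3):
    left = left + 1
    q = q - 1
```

left goes 0→3, q goes 3→0
`left, q` takes the values: (0, 3) → (1, 3) → (1, 2) → (2, 2) → (2, 1) → (3, 1) → (3, 0)

Answer: 3, 0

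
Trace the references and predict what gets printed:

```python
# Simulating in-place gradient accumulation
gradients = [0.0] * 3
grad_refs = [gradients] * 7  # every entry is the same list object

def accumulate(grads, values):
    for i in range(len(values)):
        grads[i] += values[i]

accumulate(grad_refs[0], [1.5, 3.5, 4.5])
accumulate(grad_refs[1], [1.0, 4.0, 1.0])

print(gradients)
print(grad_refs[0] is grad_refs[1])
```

Key concept: gradient accumulation aliasing.
Step by step:
`gradients = [0.0] * 3` → gradients = [0.0, 0.0, 0.0]
`grad_refs = [gradients] * 7` → grad_refs = [[0.0, 0.0, 0.0], [0.0, 0.0, 0.0], [0.0, 0.0, 0.0], [0.0, 0.0, 0.0], [0.0, 0.0, 0.0], [0.0, 0.0, 0.0], [0.0, 0.0, 0.0]]
`accumulate(grad_refs[0], [1.5, 3.5, 4.5])` → gradients = [1.5, 3.5, 4.5]; grad_refs = [[1.5, 3.5, 4.5], [1.5, 3.5, 4.5], [1.5, 3.5, 4.5], [1.5, 3.5, 4.5], [1.5, 3.5, 4.5], [1.5, 3.5, 4.5], [1.5, 3.5, 4.5]]
`accumulate(grad_refs[1], [1.0, 4.0, 1.0])` → gradients = [2.5, 7.5, 5.5]; grad_refs = [[2.5, 7.5, 5.5], [2.5, 7.5, 5.5], [2.5, 7.5, 5.5], [2.5, 7.5, 5.5], [2.5, 7.5, 5.5], [2.5, 7.5, 5.5], [2.5, 7.5, 5.5]]
`print(gradients)` → prints [2.5, 7.5, 5.5]
`print(grad_refs[0] is grad_refs[1])` → prints True

Answer:
[2.5, 7.5, 5.5]
True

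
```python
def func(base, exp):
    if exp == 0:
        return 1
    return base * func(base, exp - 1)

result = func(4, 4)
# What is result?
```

func(4, 4) = 4 * 4 * 4 * 4 = 256

Answer: 256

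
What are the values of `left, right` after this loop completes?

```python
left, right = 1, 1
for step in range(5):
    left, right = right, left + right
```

Fibonacci: after 5 iterations
`left, right` takes the values: (1, 1) → (1, 2) → (2, 3) → (3, 5) → (5, 8) → (8, 13)

Answer: 8, 13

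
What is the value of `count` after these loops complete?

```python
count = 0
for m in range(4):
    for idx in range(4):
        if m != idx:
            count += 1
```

4² - 4 (exclude diagonal)
`count` takes the values: 0 → 1 → 2 → 3 → 4 → 5 → 6 → 7 → 8 → 9 → 10 → 11 → 12

Answer: 12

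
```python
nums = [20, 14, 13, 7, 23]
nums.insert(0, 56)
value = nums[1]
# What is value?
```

Trace:
`nums = [20, 14, 13, 7, 23]` → nums = [20, 14, 13, 7, 23]
`nums.insert(0, 56)` → nums = [56, 20, 14, 13, 7, 23]
`value = nums[1]` → value = 20
So value = 20

Answer: 20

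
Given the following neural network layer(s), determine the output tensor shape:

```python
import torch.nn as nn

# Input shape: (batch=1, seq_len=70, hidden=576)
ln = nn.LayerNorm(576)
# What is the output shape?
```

Input: (1, 70, 576) -> Output: (1, 70, 576)

Answer: (1, 70, 576)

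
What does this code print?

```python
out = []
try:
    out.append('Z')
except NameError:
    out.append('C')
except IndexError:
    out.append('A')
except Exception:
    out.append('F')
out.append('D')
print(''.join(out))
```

Execution trace: 'Z' (try body, no exception) → 'D' (after the try/except). Output: ZD

Answer: ZD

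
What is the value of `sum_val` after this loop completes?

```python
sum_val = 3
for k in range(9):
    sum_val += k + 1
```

Start at 3, add 1 to 9 = 48
`sum_val` takes the values: 3 → 4 → 6 → 9 → 13 → 18 → 24 → 31 → 39 → 48

Answer: 48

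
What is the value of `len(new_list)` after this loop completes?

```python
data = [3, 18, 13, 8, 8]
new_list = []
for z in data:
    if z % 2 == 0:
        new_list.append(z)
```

Count even numbers in [3, 18, 13, 8, 8]
`new_list` takes the values: [] → [18] → [18, 8] → [18, 8, 8]
So `len(new_list)` = 3

Answer: 3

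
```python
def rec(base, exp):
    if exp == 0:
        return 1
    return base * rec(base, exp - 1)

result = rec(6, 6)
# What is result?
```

rec(6, 6) = 6 * 6 * 6 * 6 * 6 * 6 = 46656

Answer: 46656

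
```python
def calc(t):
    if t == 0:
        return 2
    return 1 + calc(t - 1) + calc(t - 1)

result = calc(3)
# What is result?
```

calc(t) = 1 + 2·calc(t-1), calc(0)=2. Closed form: (2+1)·2^3 - 1 = 23.

Answer: 23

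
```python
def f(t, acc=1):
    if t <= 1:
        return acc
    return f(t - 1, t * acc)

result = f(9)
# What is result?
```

Accumulator trace (n, acc): (9, 1) -> (8, 9) -> (7, 72) -> (6, 504) -> (5, 3024) -> (4, 15120) -> (3, 60480) -> (2, 181440) -> (1, 362880) -> return 362880

Answer: 362880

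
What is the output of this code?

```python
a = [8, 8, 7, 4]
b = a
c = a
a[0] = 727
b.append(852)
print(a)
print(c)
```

Key concept: multiple aliases.
Step by step:
`a = [8, 8, 7, 4]` → a = [8, 8, 7, 4]
`b = a` → b = [8, 8, 7, 4] (same object as a)
`c = a` → c = [8, 8, 7, 4] (same object as a, b)
`a[0] = 727` → a = [727, 8, 7, 4] (same object as b, c); b = [727, 8, 7, 4] (same object as a, c); c = [727, 8, 7, 4] (same object as a, b)
`b.append(852)` → a = [727, 8, 7, 4, 852] (same object as b, c); b = [727, 8, 7, 4, 852] (same object as a, c); c = [727, 8, 7, 4, 852] (same object as a, b)
`print(a)` → prints [727, 8, 7, 4, 852]
`print(c)` → prints [727, 8, 7, 4, 852]

Answer:
[727, 8, 7, 4, 852]
[727, 8, 7, 4, 852]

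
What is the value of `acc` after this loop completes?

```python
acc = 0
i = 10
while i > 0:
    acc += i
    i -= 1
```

Sum 10 down to 1
`acc` takes the values: 0 → 10 → 19 → 27 → 34 → 40 → 45 → 49 → 52 → 54 → 55

Answer: 55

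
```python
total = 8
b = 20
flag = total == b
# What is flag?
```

Trace:
`total = 8` → total = 8
`b = 20` → b = 20
`flag = total == b` → flag = False
So flag = False

Answer: False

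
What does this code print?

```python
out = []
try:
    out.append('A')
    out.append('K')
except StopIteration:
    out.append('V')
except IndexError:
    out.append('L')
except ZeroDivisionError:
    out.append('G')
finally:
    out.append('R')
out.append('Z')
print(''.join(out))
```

Execution trace: 'A' (try body) → 'K' (try body, no exception) → 'R' (finally) → 'Z' (after the try/except). Output: AKRZ

Answer: AKRZ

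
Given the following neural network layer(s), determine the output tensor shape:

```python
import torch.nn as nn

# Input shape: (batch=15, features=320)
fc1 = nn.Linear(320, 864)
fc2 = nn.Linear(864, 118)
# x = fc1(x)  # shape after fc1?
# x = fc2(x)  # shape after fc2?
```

Input: (15, 320) -> after fc1: (15, 864) -> Output: (15, 118)

Answer: (15, 118)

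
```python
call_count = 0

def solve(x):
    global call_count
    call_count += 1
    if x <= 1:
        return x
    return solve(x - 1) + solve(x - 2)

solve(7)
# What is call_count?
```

Calls(x) = 1 + Calls(x-1) + Calls(x-2); Calls(0)=Calls(1)=1. For x=7 this gives 41.

Answer: 41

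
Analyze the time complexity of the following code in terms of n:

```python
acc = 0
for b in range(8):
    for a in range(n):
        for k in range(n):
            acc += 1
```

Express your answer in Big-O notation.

Each loop level contributes: 1 × n × n. Multiplying the contributions gives O(n^2).

Answer: O(n^2)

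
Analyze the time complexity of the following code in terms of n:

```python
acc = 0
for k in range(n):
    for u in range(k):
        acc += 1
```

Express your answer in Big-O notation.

Each loop level contributes: n × n. Multiplying the contributions gives O(n^2).

Answer: O(n^2)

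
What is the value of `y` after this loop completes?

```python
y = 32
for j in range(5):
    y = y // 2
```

Halve 5 times: 32 // 2^5 = 1
`y` takes the values: 32 → 16 → 8 → 4 → 2 → 1

Answer: 1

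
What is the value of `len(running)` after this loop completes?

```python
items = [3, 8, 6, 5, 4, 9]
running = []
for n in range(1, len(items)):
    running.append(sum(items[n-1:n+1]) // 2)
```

Number of 2-element averages
`running` takes the values: [] → [5] → [5, 7] → [5, 7, 5] → [5, 7, 5, 4] → [5, 7, 5, 4, 6]
So `len(running)` = 5

Answer: 5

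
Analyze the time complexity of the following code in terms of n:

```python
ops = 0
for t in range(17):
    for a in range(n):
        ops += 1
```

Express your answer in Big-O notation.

Each loop level contributes: 1 × n. Multiplying the contributions gives O(n).

Answer: O(n)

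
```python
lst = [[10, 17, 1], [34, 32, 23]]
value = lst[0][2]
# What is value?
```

Trace:
`lst = [[10, 17, 1], [34, 32, 23]]` → lst = [[10, 17, 1], [34, 32, 23]]
`value = lst[0][2]` → value = 1
So value = 1

Answer: 1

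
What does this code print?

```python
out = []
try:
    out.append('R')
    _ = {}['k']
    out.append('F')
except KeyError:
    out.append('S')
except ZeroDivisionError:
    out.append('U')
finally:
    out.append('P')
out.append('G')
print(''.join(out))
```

Execution trace: 'R' (try body) → 'S' (except KeyError) → 'P' (finally) → 'G' (after the try/except). Output: RSPG

Answer: RSPG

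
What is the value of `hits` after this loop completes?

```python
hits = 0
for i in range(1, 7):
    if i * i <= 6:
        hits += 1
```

Count numbers where i² ≤ 6
`hits` takes the values: 0 → 1 → 2

Answer: 2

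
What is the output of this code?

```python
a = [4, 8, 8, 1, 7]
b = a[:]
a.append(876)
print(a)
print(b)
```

Key concept: slice [:] creates copy.
Step by step:
`a = [4, 8, 8, 1, 7]` → a = [4, 8, 8, 1, 7]
`b = a[:]` → b = [4, 8, 8, 1, 7]
`a.append(876)` → a = [4, 8, 8, 1, 7, 876]
`print(a)` → prints [4, 8, 8, 1, 7, 876]
`print(b)` → prints [4, 8, 8, 1, 7]

Answer:
[4, 8, 8, 1, 7, 876]
[4, 8, 8, 1, 7]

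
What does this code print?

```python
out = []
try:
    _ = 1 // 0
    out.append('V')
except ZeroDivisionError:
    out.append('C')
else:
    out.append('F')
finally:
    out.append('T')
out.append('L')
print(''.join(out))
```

Execution trace: 'C' (except ZeroDivisionError) → 'T' (finally) → 'L' (after the try/except). Output: CTL

Answer: CTL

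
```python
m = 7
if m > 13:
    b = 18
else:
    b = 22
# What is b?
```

Trace:
`m = 7` → m = 7
`if m > 13: ...` → m > 13 is False, take else branch → b = 22
So b = 22

Answer: 22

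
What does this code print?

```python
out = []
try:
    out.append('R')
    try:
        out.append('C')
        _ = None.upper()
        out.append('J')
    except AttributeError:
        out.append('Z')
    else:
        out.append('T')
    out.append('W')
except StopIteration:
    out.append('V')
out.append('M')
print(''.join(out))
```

Execution trace: 'R' (try body) → 'C' (inner try body) → 'Z' (inner except AttributeError) → 'W' (try body, no exception) → 'M' (after the try/except). Output: RCZWM

Answer: RCZWM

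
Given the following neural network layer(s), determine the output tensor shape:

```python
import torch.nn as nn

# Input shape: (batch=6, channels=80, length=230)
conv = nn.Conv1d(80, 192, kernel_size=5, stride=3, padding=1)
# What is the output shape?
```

Input: (6, 80, 230) -> Output: (6, 192, 76)

Answer: (6, 192, 76)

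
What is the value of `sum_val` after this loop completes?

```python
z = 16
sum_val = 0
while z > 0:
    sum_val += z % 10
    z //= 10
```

Sum digits of 16
`sum_val` takes the values: 0 → 6 → 7

Answer: 7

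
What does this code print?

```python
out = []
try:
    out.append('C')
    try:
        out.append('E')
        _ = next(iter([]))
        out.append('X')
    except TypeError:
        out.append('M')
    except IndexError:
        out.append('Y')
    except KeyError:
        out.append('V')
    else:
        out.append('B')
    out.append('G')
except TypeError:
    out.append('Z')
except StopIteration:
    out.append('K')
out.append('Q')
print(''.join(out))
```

Execution trace: 'C' (try body) → 'E' (inner try body) → 'K' (except StopIteration) → 'Q' (after the try/except). Output: CEKQ

Answer: CEKQ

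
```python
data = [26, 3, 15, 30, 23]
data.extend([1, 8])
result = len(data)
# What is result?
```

Trace:
`data = [26, 3, 15, 30, 23]` → data = [26, 3, 15, 30, 23]
`data.extend([1, 8])` → data = [26, 3, 15, 30, 23, 1, 8]
`result = len(data)` → result = 7
So result = 7

Answer: 7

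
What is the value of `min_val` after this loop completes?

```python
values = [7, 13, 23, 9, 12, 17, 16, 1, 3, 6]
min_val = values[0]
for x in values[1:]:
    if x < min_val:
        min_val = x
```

Minimum of [7, 13, 23, 9, 12, 17, 16, 1, 3, 6]
`min_val` takes the values: 7 → 1

Answer: 1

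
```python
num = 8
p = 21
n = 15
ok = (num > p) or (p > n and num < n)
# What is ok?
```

Trace:
`num = 8` → num = 8
`p = 21` → p = 21
`n = 15` → n = 15
`ok = (num > p) or (p > n and num < n)` → ok = True
So ok = True

Answer: True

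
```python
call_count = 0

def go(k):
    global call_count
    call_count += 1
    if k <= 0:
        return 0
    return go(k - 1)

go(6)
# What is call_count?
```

Linear recursion stepping by 1: 7 calls from k=6 down to ≤0.

Answer: 7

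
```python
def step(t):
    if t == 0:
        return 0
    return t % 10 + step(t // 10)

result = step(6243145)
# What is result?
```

Sum of digits of 6243145: 5 + 4 + 1 + 3 + 4 + 2 + 6 = 25

Answer: 25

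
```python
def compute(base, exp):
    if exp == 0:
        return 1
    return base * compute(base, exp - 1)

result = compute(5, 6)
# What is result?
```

compute(5, 6) = 5 * 5 * 5 * 5 * 5 * 5 = 15625

Answer: 15625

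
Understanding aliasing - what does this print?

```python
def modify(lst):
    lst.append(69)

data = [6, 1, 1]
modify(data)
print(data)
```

Key concept: function modifies passed list.
Step by step:
`data = [6, 1, 1]` → data = [6, 1, 1]
`modify(data)` → data = [6, 1, 1, 69]
`print(data)` → prints [6, 1, 1, 69]

Answer: [6, 1, 1, 69]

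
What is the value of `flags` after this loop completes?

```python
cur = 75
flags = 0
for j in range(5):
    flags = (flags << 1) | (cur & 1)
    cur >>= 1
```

Reverse lowest 5 bits of 75
`flags` takes the values: 0 → 1 → 3 → 6 → 13 → 26

Answer: 26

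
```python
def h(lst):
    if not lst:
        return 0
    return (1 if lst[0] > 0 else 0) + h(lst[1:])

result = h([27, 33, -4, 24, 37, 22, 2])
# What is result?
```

Count of positive elements in [27, 33, -4, 24, 37, 22, 2] = 6

Answer: 6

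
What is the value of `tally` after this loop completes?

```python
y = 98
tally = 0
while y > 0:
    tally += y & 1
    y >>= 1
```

Count set bits in 98 (binary: 0b1100010)
`tally` takes the values: 0 → 1 → 2 → 3

Answer: 3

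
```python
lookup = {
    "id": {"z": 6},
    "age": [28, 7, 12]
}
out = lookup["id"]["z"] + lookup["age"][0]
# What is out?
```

Trace:
`lookup = { ...` → lookup = {'id': {'z': 6}, 'age': [28, 7, 12]}
`out = lookup["id"]["z"] + lookup["age"][0]` → out = 34
So out = 34

Answer: 34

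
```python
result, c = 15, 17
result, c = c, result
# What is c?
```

Trace:
`result, c = 15, 17` → result = 15; c = 17
`result, c = c, result` → result = 17; c = 15
So c = 15

Answer: 15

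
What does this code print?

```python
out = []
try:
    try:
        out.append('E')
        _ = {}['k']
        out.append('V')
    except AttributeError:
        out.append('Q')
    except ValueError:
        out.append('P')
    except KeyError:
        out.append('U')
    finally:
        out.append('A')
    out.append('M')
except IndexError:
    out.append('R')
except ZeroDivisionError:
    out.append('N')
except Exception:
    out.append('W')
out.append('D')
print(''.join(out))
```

Execution trace: 'E' (inner try body) → 'U' (inner except KeyError) → 'A' (inner finally) → 'M' (try body, no exception) → 'D' (after the try/except). Output: EUAMD

Answer: EUAMD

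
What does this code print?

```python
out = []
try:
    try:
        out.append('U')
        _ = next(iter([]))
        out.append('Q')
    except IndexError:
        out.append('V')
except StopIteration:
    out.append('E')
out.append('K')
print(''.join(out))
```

Execution trace: 'U' (inner try body) → 'E' (outer except StopIteration) → 'K' (after the try/except). Output: UEK

Answer: UEK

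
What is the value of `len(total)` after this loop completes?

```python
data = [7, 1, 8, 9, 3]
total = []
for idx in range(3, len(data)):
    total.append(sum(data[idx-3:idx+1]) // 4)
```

Number of 4-element averages
`total` takes the values: [] → [6] → [6, 5]
So `len(total)` = 2

Answer: 2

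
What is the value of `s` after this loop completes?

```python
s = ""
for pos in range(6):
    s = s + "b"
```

Repeat 'b' 6 times
`s` takes the values: "" → "b" → "bb" → "bbb" → "bbbb" → "bbbbb" → "bbbbbb"

Answer: "bbbbbb"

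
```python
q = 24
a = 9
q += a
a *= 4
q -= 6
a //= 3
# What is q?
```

Trace:
`q = 24` → q = 24
`a = 9` → a = 9
`q += a` → q = 33
`a *= 4` → a = 36
`q -= 6` → q = 27
`a //= 3` → a = 12
So q = 27

Answer: 27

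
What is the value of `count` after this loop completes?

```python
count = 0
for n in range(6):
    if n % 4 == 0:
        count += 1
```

Count numbers divisible by 4 in range(6)
`count` takes the values: 0 → 1 → 2

Answer: 2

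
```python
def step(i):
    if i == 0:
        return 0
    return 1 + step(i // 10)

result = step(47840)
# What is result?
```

Count of digits of 47840: 5

Answer: 5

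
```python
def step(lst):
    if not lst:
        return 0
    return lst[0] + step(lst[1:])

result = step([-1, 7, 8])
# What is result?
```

(-1) + 7 + 8 + 0 = 14

Answer: 14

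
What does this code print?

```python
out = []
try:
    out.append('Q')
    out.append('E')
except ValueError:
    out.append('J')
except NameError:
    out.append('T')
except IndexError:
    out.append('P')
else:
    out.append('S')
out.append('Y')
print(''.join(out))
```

Execution trace: 'Q' (try body) → 'E' (try body, no exception) → 'S' (else) → 'Y' (after the try/except). Output: QESY

Answer: QESY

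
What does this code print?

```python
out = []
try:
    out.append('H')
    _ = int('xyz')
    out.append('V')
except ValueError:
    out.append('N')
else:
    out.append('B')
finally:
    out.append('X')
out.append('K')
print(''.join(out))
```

Execution trace: 'H' (try body) → 'N' (except ValueError) → 'X' (finally) → 'K' (after the try/except). Output: HNXK

Answer: HNXK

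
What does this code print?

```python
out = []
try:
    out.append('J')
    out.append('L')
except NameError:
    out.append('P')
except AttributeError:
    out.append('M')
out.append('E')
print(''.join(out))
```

Execution trace: 'J' (try body) → 'L' (try body, no exception) → 'E' (after the try/except). Output: JLE

Answer: JLE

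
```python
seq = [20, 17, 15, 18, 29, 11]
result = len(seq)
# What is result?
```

Trace:
`seq = [20, 17, 15, 18, 29, 11]` → seq = [20, 17, 15, 18, 29, 11]
`result = len(seq)` → result = 6
So result = 6

Answer: 6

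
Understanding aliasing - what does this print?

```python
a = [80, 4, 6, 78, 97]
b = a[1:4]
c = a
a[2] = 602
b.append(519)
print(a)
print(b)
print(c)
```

Key concept: slice vs alias.
Step by step:
`a = [80, 4, 6, 78, 97]` → a = [80, 4, 6, 78, 97]
`b = a[1:4]` → b = [4, 6, 78]
`c = a` → c = [80, 4, 6, 78, 97] (same object as a)
`a[2] = 602` → a = [80, 4, 602, 78, 97] (same object as c); c = [80, 4, 602, 78, 97] (same object as a)
`b.append(519)` → b = [4, 6, 78, 519]
`print(a)` → prints [80, 4, 602, 78, 97]
`print(b)` → prints [4, 6, 78, 519]
`print(c)` → prints [80, 4, 602, 78, 97]

Answer:
[80, 4, 602, 78, 97]
[4, 6, 78, 519]
[80, 4, 602, 78, 97]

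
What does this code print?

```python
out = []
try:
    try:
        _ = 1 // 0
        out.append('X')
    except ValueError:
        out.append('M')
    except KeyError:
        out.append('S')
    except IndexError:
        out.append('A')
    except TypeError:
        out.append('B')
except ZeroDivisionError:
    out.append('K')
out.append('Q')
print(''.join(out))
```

Execution trace: 'K' (outer except ZeroDivisionError) → 'Q' (after the try/except). Output: KQ

Answer: KQ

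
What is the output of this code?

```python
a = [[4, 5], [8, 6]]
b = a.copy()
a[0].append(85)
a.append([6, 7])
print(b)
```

Key concept: shallow copy with nested lists.
Step by step:
`a = [[4, 5], [8, 6]]` → a = [[4, 5], [8, 6]]
`b = a.copy()` → b = [[4, 5], [8, 6]]
`a[0].append(85)` → a = [[4, 5, 85], [8, 6]]; b = [[4, 5, 85], [8, 6]]
`a.append([6, 7])` → a = [[4, 5, 85], [8, 6], [6, 7]]
`print(b)` → prints [[4, 5, 85], [8, 6]]

Answer: [[4, 5, 85], [8, 6]]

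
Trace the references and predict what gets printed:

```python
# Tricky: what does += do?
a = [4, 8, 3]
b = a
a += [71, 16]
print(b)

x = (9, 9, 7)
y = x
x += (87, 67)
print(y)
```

Key concept: += behavior differs for mutable vs immutable.
Step by step:
`a = [4, 8, 3]` → a = [4, 8, 3]
`b = a` → b = [4, 8, 3] (same object as a)
`a += [71, 16]` → a = [4, 8, 3, 71, 16] (same object as b); b = [4, 8, 3, 71, 16] (same object as a)
`print(b)` → prints [4, 8, 3, 71, 16]
`x = (9, 9, 7)` → x = (9, 9, 7)
`y = x` → y = (9, 9, 7)
`x += (87, 67)` → x = (9, 9, 7, 87, 67)
`print(y)` → prints (9, 9, 7)

Answer:
[4, 8, 3, 71, 16]
(9, 9, 7)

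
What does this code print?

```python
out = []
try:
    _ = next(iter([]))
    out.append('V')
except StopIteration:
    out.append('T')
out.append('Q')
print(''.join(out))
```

Execution trace: 'T' (except StopIteration) → 'Q' (after the try/except). Output: TQ

Answer: TQ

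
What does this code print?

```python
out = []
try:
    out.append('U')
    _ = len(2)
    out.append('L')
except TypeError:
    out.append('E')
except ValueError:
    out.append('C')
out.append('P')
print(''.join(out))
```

Execution trace: 'U' (try body) → 'E' (except TypeError) → 'P' (after the try/except). Output: UEP

Answer: UEP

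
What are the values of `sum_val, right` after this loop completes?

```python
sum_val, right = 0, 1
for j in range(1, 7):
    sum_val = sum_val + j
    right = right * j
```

Sum and factorial of 1 to 6
`sum_val, right` takes the values: (0, 1) → (1, 1) → (3, 1) → (3, 2) → (6, 2) → (6, 6) → (10, 6) → (10, 24) → (15, 24) → (15, 120) → (21, 120) → (21, 720)

Answer: 21, 720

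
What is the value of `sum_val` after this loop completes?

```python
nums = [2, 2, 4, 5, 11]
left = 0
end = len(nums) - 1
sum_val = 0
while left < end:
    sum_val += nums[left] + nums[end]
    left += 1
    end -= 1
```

Sum of pairs from ends
`sum_val` takes the values: 0 → 13 → 20

Answer: 20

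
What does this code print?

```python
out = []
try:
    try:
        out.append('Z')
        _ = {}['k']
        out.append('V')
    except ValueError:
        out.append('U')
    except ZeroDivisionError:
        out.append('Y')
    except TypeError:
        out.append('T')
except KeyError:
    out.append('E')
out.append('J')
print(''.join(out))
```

Execution trace: 'Z' (try body) → 'E' (outer except KeyError) → 'J' (after the try/except). Output: ZEJ

Answer: ZEJ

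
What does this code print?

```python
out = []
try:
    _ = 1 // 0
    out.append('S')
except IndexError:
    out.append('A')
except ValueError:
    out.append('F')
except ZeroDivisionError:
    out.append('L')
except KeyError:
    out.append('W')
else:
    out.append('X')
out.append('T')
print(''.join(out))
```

Execution trace: 'L' (except ZeroDivisionError) → 'T' (after the try/except). Output: LT

Answer: LT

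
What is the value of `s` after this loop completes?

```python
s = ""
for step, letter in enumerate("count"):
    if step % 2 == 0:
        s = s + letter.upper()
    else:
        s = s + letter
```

Uppercase even positions in 'count'
`s` takes the values: "" → "C" → "Co" → "CoU" → "CoUn" → "CoUnT"

Answer: "CoUnT"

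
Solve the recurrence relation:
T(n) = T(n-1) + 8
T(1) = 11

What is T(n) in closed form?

Unrolling: T(n) = T(1) + 8·(n-1) = 11 + 8(n-1) = 8n + 3.

Answer: T(n) = 8n + 3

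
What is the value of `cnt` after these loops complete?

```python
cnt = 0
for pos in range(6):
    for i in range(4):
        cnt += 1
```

6 * 4 = 24
`cnt` takes the values: 0 → 1 → 2 → 3 → 4 → 5 → 6 → 7 → 8 → 9 → 10 → 11 → 12 → 13 → 14 → 15 → 16 → 17 → 18 → 19 → 20 → 21 → 22 → 23 → 24

Answer: 24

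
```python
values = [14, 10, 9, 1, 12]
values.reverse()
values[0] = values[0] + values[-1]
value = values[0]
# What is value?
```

Trace:
`values = [14, 10, 9, 1, 12]` → values = [14, 10, 9, 1, 12]
`values.reverse()` → values = [12, 1, 9, 10, 14]
`values[0] = values[0] + values[-1]` → values = [26, 1, 9, 10, 14]
`value = values[0]` → value = 26
So value = 26

Answer: 26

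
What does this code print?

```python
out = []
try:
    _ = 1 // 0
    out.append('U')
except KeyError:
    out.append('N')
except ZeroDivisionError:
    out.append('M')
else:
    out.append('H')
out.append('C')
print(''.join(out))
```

Execution trace: 'M' (except ZeroDivisionError) → 'C' (after the try/except). Output: MC

Answer: MC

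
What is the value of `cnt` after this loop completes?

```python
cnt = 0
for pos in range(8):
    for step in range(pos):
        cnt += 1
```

Triangle number: 0+1+2+...+7
`cnt` takes the values: 0 → 1 → 2 → 3 → 4 → 5 → 6 → 7 → 8 → 9 → 10 → 11 → 12 → 13 → 14 → 15 → 16 → 17 → 18 → 19 → 20 → 21 → 22 → 23 → 24 → 25 → 26 → 27 → 28

Answer: 28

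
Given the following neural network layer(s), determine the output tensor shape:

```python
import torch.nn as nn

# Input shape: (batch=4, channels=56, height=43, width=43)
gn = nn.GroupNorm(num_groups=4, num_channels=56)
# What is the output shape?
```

Input: (4, 56, 43, 43) -> Output: (4, 56, 43, 43)

Answer: (4, 56, 43, 43)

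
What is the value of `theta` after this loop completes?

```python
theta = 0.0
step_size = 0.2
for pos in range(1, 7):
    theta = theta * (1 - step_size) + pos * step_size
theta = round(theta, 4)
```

Moving average with lr=0.2
`theta` takes the values: 0.0 → 0.2 → 0.56 → 1.048 → 1.6384 → 2.31072 → 3.048576 → 3.0486

Answer: 3.0486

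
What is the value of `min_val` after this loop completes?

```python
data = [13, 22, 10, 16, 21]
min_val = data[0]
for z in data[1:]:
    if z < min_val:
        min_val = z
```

Minimum of [13, 22, 10, 16, 21]
`min_val` takes the values: 13 → 10

Answer: 10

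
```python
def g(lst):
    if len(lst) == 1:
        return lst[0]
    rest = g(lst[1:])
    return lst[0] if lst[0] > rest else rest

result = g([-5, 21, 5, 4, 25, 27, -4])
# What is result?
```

Recursive max over [-5, 21, 5, 4, 25, 27, -4] = 27

Answer: 27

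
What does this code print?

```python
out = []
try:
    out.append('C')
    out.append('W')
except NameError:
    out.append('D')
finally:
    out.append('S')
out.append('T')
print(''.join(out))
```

Execution trace: 'C' (try body) → 'W' (try body, no exception) → 'S' (finally) → 'T' (after the try/except). Output: CWST

Answer: CWST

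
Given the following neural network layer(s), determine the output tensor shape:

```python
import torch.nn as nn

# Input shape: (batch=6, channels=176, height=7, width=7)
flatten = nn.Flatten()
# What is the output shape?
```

Input: (6, 176, 7, 7) -> Output: (6, 8624)

Answer: (6, 8624)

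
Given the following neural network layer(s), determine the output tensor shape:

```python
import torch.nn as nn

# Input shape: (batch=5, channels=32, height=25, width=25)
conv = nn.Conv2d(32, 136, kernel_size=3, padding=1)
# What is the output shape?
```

Input: (5, 32, 25, 25) -> Output: (5, 136, 25, 25)

Answer: (5, 136, 25, 25)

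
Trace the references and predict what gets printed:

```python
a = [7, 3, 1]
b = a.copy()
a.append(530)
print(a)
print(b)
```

Key concept: list.copy() creates independent copy.
Step by step:
`a = [7, 3, 1]` → a = [7, 3, 1]
`b = a.copy()` → b = [7, 3, 1]
`a.append(530)` → a = [7, 3, 1, 530]
`print(a)` → prints [7, 3, 1, 530]
`print(b)` → prints [7, 3, 1]

Answer:
[7, 3, 1, 530]
[7, 3, 1]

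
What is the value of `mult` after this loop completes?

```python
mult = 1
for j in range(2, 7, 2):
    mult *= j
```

Product of even numbers 2 to 6
`mult` takes the values: 1 → 2 → 8 → 48

Answer: 48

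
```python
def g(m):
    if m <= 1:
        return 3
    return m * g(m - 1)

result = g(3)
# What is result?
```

g(3) = 3 * 2 * 3 = 18

Answer: 18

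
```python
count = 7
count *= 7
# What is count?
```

Trace:
`count = 7` → count = 7
`count *= 7` → count = 49
So count = 49

Answer: 49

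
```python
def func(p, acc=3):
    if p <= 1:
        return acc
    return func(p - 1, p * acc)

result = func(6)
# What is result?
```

Accumulator trace (n, acc): (6, 3) -> (5, 18) -> (4, 90) -> (3, 360) -> (2, 1080) -> (1, 2160) -> return 2160

Answer: 2160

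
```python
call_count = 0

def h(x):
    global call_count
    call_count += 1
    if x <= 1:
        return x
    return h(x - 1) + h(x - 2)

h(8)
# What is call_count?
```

Calls(x) = 1 + Calls(x-1) + Calls(x-2); Calls(0)=Calls(1)=1. For x=8 this gives 67.

Answer: 67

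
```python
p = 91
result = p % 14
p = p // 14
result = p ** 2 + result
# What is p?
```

Trace:
`p = 91` → p = 91
`result = p % 14` → result = 7
`p = p // 14` → p = 6
`result = p ** 2 + result` → result = 43
So p = 6

Answer: 6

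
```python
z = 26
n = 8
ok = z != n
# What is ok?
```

Trace:
`z = 26` → z = 26
`n = 8` → n = 8
`ok = z != n` → ok = True
So ok = True

Answer: True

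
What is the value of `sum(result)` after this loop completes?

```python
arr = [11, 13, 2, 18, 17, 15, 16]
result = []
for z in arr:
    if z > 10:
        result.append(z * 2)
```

Sum of doubled values > 10
`result` takes the values: [] → [22] → [22, 26] → [22, 26, 36] → [22, 26, 36, 34] → [22, 26, 36, 34, 30] → [22, 26, 36, 34, 30, 32]
So `sum(result)` = 180

Answer: 180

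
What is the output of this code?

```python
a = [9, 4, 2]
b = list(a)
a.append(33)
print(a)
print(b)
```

Key concept: list() constructor creates copy.
Step by step:
`a = [9, 4, 2]` → a = [9, 4, 2]
`b = list(a)` → b = [9, 4, 2]
`a.append(33)` → a = [9, 4, 2, 33]
`print(a)` → prints [9, 4, 2, 33]
`print(b)` → prints [9, 4, 2]

Answer:
[9, 4, 2, 33]
[9, 4, 2]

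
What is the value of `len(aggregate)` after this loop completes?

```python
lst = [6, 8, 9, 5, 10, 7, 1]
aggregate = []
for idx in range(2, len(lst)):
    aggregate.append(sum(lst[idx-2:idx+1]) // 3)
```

Number of 3-element averages
`aggregate` takes the values: [] → [7] → [7, 7] → [7, 7, 8] → [7, 7, 8, 7] → [7, 7, 8, 7, 6]
So `len(aggregate)` = 5

Answer: 5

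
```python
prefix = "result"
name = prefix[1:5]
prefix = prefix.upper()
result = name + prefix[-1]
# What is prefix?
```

Trace:
`prefix = "result"` → prefix = 'result'
`name = prefix[1:5]` → name = 'esul'
`prefix = prefix.upper()` → prefix = 'RESULT'
`result = name + prefix[-1]` → result = 'esulT'
So prefix = 'RESULT'

Answer: 'RESULT'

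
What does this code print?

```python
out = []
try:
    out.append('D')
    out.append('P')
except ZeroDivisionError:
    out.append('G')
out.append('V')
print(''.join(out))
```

Execution trace: 'D' (try body) → 'P' (try body, no exception) → 'V' (after the try/except). Output: DPV

Answer: DPV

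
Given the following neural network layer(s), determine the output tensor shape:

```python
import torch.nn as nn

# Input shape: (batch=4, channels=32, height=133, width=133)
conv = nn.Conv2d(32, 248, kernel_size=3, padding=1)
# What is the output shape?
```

Input: (4, 32, 133, 133) -> Output: (4, 248, 133, 133)

Answer: (4, 248, 133, 133)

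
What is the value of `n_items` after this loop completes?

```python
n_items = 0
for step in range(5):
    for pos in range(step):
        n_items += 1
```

Triangle number: 0+1+2+...+4
`n_items` takes the values: 0 → 1 → 2 → 3 → 4 → 5 → 6 → 7 → 8 → 9 → 10

Answer: 10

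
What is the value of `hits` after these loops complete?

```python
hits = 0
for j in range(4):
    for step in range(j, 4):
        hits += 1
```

Upper triangle: 4 + 3 + ... + 1
`hits` takes the values: 0 → 1 → 2 → 3 → 4 → 5 → 6 → 7 → 8 → 9 → 10

Answer: 10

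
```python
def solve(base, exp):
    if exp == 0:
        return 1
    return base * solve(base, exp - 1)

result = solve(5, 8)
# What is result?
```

solve(5, 8) = 5 * 5 * 5 * 5 * 5 * 5 * 5 * 5 = 390625

Answer: 390625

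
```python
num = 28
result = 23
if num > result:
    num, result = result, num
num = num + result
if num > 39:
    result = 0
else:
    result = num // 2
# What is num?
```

Trace:
`num = 28` → num = 28
`result = 23` → result = 23
`if num > result: ...` → num > result is True → num = 23; result = 28
`num = num + result` → num = 51
`if num > 39: ...` → num > 39 is True → result = 0
So num = 51

Answer: 51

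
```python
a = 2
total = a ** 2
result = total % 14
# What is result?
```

Trace:
`a = 2` → a = 2
`total = a ** 2` → total = 4
`result = total % 14` → result = 4
So result = 4

Answer: 4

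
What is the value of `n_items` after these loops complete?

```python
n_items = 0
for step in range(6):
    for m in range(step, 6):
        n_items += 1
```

Upper triangle: 6 + 5 + ... + 1
`n_items` takes the values: 0 → 1 → 2 → 3 → 4 → 5 → 6 → 7 → 8 → 9 → 10 → 11 → 12 → 13 → 14 → 15 → 16 → 17 → 18 → 19 → 20 → 21

Answer: 21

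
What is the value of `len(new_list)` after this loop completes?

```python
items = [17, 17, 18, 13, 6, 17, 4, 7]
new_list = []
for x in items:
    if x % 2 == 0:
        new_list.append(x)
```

Count even numbers in [17, 17, 18, 13, 6, 17, 4, 7]
`new_list` takes the values: [] → [18] → [18, 6] → [18, 6, 4]
So `len(new_list)` = 3

Answer: 3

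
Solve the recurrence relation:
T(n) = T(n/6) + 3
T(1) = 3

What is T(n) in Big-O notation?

Each step divides n by 6 and adds 3. After log_6(n) steps we reach T(1)=3. So T(n) = 3·log_6(n) + 3 = O(log n).

Answer: O(log n)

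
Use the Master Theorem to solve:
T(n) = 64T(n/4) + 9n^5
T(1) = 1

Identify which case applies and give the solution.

a=64, b=4, f(n)=9n^5. log_4(64) = 3. Since c=5 > 3 and the regularity condition holds (64(n/4)^5 = (64/4^5)n^5 with 64/4^5 < 1), Case 3 applies: T(n) = Θ(f(n)) = O(n^5).

Answer: O(n^5) - Case 3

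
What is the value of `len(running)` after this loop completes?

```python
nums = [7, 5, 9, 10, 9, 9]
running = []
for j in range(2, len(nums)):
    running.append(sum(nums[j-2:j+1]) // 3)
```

Number of 3-element averages
`running` takes the values: [] → [7] → [7, 8] → [7, 8, 9] → [7, 8, 9, 9]
So `len(running)` = 4

Answer: 4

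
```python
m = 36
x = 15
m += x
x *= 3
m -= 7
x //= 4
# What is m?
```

Trace:
`m = 36` → m = 36
`x = 15` → x = 15
`m += x` → m = 51
`x *= 3` → x = 45
`m -= 7` → m = 44
`x //= 4` → x = 11
So m = 44

Answer: 44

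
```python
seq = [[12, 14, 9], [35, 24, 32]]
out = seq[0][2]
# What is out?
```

Trace:
`seq = [[12, 14, 9], [35, 24, 32]]` → seq = [[12, 14, 9], [35, 24, 32]]
`out = seq[0][2]` → out = 9
So out = 9

Answer: 9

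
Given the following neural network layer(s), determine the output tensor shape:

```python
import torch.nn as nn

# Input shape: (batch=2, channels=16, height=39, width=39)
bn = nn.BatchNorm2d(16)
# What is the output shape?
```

Input: (2, 16, 39, 39) -> Output: (2, 16, 39, 39)

Answer: (2, 16, 39, 39)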